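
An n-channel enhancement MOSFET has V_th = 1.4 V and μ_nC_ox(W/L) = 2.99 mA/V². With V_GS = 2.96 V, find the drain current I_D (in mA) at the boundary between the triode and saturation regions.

I_D = 3.64 mA

At the boundary V_DS = V_ov = V_GS − V_th = 2.96 − 1.4 = 1.56 V.
I_D = ½ k_n V_ov² = 0.5 × 2.99 × 1.56² = 3.64 mA.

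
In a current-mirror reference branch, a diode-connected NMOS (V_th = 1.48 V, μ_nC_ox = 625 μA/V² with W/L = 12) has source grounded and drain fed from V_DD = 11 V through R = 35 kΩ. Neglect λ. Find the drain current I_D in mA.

With gate tied to drain, V_GS = V_DS ≥ V_GS − V_th, so the device is in saturation.
k_n = μ_nC_ox · (W/L) = 7.5 mA/V².
KCL at the drain: ½ k_n (V_GS − V_th)² = (V_DD − V_GS)/R.
Let x = V_GS − 1.48. Then 131 x² + x − 9.52 = 0, giving x = 0.266 V (positive root), so V_GS = 1.75 V.
I_D = (V_DD − V_GS)/R = (11 − 1.75) / 35 = 0.264 mA.

I_D = 0.264 mA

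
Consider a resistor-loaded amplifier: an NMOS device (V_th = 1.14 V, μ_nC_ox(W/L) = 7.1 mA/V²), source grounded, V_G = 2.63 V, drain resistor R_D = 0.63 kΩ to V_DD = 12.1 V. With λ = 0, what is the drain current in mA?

I_D = 7.88 mA

V_GS = V_G = 2.63 V, so V_ov = 2.63 − 1.14 = 1.49 V.
Assume saturation: I_D = ½ k_n V_ov² = 0.5 × 7.1 × 1.49² = 7.88 mA, giving V_DS = V_DD − I_D R_D = 12.1 − 7.88 × 0.63 = 7.13 V.
V_DS = 7.13 V ≥ V_ov = 1.49 V, confirming saturation.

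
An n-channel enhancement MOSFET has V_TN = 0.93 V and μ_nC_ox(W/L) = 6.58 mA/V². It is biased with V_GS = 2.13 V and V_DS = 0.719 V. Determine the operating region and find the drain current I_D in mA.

V_ov = V_GS − V_TN = 2.13 − 0.93 = 1.2 V.
Since V_DS = 0.719 V < V_ov = 1.2 V, the device is in the triode region.
I_D = k_n [V_ov · V_DS − ½ V_DS²] = 6.58 × [1.2 × 0.719 − 0.5 × 0.719²] = 3.98 mA.

Triode; I_D = 3.98 mA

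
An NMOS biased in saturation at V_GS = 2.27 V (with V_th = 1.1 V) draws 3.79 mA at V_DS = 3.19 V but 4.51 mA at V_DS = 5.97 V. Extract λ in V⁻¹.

λ = 0.0874 V⁻¹

With V_GS fixed, I_D ∝ (1 + λ V_DS) in saturation, so I_D2/I_D1 = (1 + λ V_DS2)/(1 + λ V_DS1).
4.51/3.79 = 1.19 = (1 + 5.97 λ)/(1 + 3.19 λ).
Solving: λ (I_D1 V_DS2 − I_D2 V_DS1) = I_D2 − I_D1, so λ = (4.51 − 3.79) / (3.79 × 5.97 − 4.51 × 3.19) = 0.72 / 8.24 = 0.0874 V⁻¹.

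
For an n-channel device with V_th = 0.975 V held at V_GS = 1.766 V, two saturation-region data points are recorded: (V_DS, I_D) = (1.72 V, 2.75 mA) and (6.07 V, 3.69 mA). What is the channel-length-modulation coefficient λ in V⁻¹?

λ = 0.0909 V⁻¹

With V_GS fixed, I_D ∝ (1 + λ V_DS) in saturation, so I_D2/I_D1 = (1 + λ V_DS2)/(1 + λ V_DS1).
3.69/2.75 = 1.342 = (1 + 6.07 λ)/(1 + 1.72 λ).
Solving: λ (I_D1 V_DS2 − I_D2 V_DS1) = I_D2 − I_D1, so λ = (3.69 − 2.75) / (2.75 × 6.07 − 3.69 × 1.72) = 0.94 / 10.3 = 0.0909 V⁻¹.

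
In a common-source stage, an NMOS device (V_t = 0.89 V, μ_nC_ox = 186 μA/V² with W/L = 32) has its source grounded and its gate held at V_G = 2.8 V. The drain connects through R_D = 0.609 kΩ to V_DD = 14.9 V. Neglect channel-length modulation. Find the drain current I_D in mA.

I_D = 10.9 mA

V_GS = V_G = 2.8 V, so V_ov = 2.8 − 0.89 = 1.91 V.
k_n = μ_nC_ox · (W/L) = 5.952 mA/V².
Assume saturation: I_D = ½ k_n V_ov² = 0.5 × 5.952 × 1.91² = 10.9 mA, giving V_DS = V_DD − I_D R_D = 14.9 − 10.9 × 0.609 = 8.29 V.
V_DS = 8.29 V ≥ V_ov = 1.91 V, confirming saturation.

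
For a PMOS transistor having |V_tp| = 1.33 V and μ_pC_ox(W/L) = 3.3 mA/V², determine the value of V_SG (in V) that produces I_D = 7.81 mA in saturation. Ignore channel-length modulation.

V_SG = 3.51 V

In saturation I_D = ½ k_p (V_SG − |V_tp|)², so V_SG − |V_tp| = √(2 I_D / k_p) = √(2 × 7.81 / 3.3) = 2.18 V.
V_SG = 1.33 + 2.18 = 3.51 V.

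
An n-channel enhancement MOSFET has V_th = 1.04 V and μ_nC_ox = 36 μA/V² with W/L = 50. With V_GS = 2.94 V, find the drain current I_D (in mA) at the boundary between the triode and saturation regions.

I_D = 3.25 mA

At the boundary V_DS = V_ov = V_GS − V_th = 2.94 − 1.04 = 1.9 V.
k_n = μ_nC_ox · (W/L) = 1.8 mA/V².
I_D = ½ k_n V_ov² = 0.5 × 1.8 × 1.9² = 3.25 mA.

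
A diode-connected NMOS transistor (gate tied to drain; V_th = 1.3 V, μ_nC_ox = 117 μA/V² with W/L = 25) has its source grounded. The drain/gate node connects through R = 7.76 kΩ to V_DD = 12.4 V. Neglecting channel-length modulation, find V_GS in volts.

V_GS = 2.25 V

With gate tied to drain, V_GS = V_DS ≥ V_GS − V_th, so the device is in saturation.
k_n = μ_nC_ox · (W/L) = 2.925 mA/V².
KCL at the drain: ½ k_n (V_GS − V_th)² = (V_DD − V_GS)/R.
Let x = V_GS − 1.3. Then 11.3 x² + x − 11.1 = 0, giving x = 0.946 V (positive root), so V_GS = 2.25 V.
I_D = (V_DD − V_GS)/R = (12.4 − 2.25) / 7.76 = 1.31 mA.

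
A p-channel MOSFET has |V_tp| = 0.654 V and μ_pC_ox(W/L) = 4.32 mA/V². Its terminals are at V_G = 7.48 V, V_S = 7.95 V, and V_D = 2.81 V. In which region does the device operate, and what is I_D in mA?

Cutoff; I_D = 0 mA

V_SG = V_S − V_G = 7.95 − 7.48 = 0.47 V; V_SD = V_S − V_D = 7.95 − 2.81 = 5.14 V.
V_SG = 0.47 V < |V_tp| = 0.654 V, so the transistor is in cutoff.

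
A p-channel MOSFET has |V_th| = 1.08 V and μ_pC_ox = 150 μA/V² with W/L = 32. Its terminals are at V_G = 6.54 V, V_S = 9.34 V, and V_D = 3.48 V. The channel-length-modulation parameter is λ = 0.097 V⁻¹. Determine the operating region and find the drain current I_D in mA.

Saturation; I_D = 11.1 mA

V_SG = V_S − V_G = 9.34 − 6.54 = 2.8 V; V_SD = V_S − V_D = 9.34 − 3.48 = 5.86 V.
k_p = μ_pC_ox · (W/L) = 4.8 mA/V².
V_ov = V_SG − |V_th| = 2.8 − 1.08 = 1.72 V.
Since V_SD = 5.86 V ≥ V_ov = 1.72 V, the device is in saturation.
I_D = ½ k_p V_ov² (1 + λ V_SD) = 0.5 × 4.8 × 1.72² × (1 + 0.097 × 5.86) = 11.1 mA.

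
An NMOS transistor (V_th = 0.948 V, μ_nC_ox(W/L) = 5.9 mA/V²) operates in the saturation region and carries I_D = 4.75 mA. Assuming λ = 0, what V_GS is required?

In saturation I_D = ½ k_n (V_GS − V_th)², so V_GS − V_th = √(2 I_D / k_n) = √(2 × 4.75 / 5.9) = 1.27 V.
V_GS = 0.948 + 1.27 = 2.22 V.

V_GS = 2.22 V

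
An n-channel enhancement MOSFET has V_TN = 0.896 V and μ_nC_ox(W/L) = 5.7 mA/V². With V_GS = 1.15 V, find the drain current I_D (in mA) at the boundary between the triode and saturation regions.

At the boundary V_DS = V_ov = V_GS − V_TN = 1.15 − 0.896 = 0.254 V.
I_D = ½ k_n V_ov² = 0.5 × 5.7 × 0.254² = 0.184 mA.

I_D = 0.184 mA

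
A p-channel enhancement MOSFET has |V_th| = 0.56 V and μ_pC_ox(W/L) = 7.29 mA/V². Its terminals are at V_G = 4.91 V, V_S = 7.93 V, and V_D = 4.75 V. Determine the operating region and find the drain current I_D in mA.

V_SG = V_S − V_G = 7.93 − 4.91 = 3.02 V; V_SD = V_S − V_D = 7.93 − 4.75 = 3.18 V.
V_ov = V_SG − |V_th| = 3.02 − 0.56 = 2.46 V.
Since V_SD = 3.18 V ≥ V_ov = 2.46 V, the device is in saturation.
I_D = ½ k_p V_ov² = 0.5 × 7.29 × 2.46² = 22.1 mA.

Saturation; I_D = 22.1 mA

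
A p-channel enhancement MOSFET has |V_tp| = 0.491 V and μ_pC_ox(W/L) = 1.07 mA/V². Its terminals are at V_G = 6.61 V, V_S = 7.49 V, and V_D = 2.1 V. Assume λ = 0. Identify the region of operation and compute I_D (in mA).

V_SG = V_S − V_G = 7.49 − 6.61 = 0.88 V; V_SD = V_S − V_D = 7.49 − 2.1 = 5.39 V.
V_ov = V_SG − |V_tp| = 0.88 − 0.491 = 0.389 V.
Since V_SD = 5.39 V ≥ V_ov = 0.389 V, the device is in saturation.
I_D = ½ k_p V_ov² = 0.5 × 1.07 × 0.389² = 0.081 mA.

Saturation; I_D = 0.0810 mA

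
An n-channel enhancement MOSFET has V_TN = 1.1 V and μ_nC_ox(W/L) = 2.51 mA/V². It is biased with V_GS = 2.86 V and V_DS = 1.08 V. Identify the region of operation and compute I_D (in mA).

Triode; I_D = 3.31 mA

V_ov = V_GS − V_TN = 2.86 − 1.1 = 1.76 V.
Since V_DS = 1.08 V < V_ov = 1.76 V, the device is in the triode region.
I_D = k_n [V_ov · V_DS − ½ V_DS²] = 2.51 × [1.76 × 1.08 − 0.5 × 1.08²] = 3.31 mA.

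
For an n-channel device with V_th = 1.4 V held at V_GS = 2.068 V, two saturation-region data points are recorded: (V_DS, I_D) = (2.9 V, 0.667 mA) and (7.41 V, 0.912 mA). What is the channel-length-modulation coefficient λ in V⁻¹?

λ = 0.107 V⁻¹

With V_GS fixed, I_D ∝ (1 + λ V_DS) in saturation, so I_D2/I_D1 = (1 + λ V_DS2)/(1 + λ V_DS1).
0.912/0.667 = 1.367 = (1 + 7.41 λ)/(1 + 2.9 λ).
Solving: λ (I_D1 V_DS2 − I_D2 V_DS1) = I_D2 − I_D1, so λ = (0.912 − 0.667) / (0.667 × 7.41 − 0.912 × 2.9) = 0.245 / 2.3 = 0.107 V⁻¹.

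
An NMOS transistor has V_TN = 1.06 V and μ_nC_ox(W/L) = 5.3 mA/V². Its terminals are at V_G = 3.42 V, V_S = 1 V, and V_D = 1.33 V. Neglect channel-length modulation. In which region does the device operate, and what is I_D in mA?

Triode; I_D = 2.09 mA

V_GS = V_G − V_S = 3.42 − 1 = 2.42 V; V_DS = V_D − V_S = 1.33 − 1 = 0.33 V.
V_ov = V_GS − V_TN = 2.42 − 1.06 = 1.36 V.
Since V_DS = 0.33 V < V_ov = 1.36 V, the device is in the triode region.
I_D = k_n [V_ov · V_DS − ½ V_DS²] = 5.3 × [1.36 × 0.33 − 0.5 × 0.33²] = 2.09 mA.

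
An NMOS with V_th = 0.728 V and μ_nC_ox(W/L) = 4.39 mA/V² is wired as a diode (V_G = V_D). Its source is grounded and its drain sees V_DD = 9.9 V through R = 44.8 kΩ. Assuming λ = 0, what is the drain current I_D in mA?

With gate tied to drain, V_GS = V_DS ≥ V_GS − V_th, so the device is in saturation.
KCL at the drain: ½ k_n (V_GS − V_th)² = (V_DD − V_GS)/R.
Let x = V_GS − 0.728. Then 98.3 x² + x − 9.172 = 0, giving x = 0.3 V (positive root), so V_GS = 1.03 V.
I_D = (V_DD − V_GS)/R = (9.9 − 1.03) / 44.8 = 0.198 mA.

I_D = 0.198 mA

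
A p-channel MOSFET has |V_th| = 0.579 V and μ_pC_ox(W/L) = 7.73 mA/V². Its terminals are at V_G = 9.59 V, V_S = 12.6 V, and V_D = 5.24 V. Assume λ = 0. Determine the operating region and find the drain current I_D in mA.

V_SG = V_S − V_G = 12.6 − 9.59 = 3.01 V; V_SD = V_S − V_D = 12.6 − 5.24 = 7.36 V.
V_ov = V_SG − |V_th| = 3.01 − 0.579 = 2.43 V.
Since V_SD = 7.36 V ≥ V_ov = 2.43 V, the device is in saturation.
I_D = ½ k_p V_ov² = 0.5 × 7.73 × 2.43² = 22.8 mA.

Saturation; I_D = 22.8 mA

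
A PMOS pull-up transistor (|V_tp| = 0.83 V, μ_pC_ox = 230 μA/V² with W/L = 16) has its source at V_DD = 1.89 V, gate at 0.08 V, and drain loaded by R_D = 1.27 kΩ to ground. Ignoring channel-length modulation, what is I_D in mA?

V_SG = V_DD − V_G = 1.89 − 0.08 = 1.81 V, so V_ov = 1.81 − 0.83 = 0.98 V.
k_p = μ_pC_ox · (W/L) = 3.68 mA/V².
Assume saturation: I_D = ½ k_p V_ov² = 0.5 × 3.68 × 0.98² = 1.77 mA, giving V_SD = V_DD − I_D R_D = 1.89 − 1.77 × 1.27 = -0.354 V.
But -0.354 V < V_ov = 0.98 V, so the device is actually in triode.
In triode I_D = k_p[V_ov V_SD − ½ V_SD²] and I_D = (V_DD − V_SD)/R_D. Equating: 2.34 V_SD² − 5.58 V_SD + 1.89 = 0, giving V_SD = 0.409 V (the root below V_ov).
I_D = (1.89 − 0.409) / 1.27 = 1.17 mA.

I_D = 1.17 mA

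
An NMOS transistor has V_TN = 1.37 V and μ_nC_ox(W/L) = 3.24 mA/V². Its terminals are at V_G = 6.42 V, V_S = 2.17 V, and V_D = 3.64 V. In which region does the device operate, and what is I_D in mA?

V_GS = V_G − V_S = 6.42 − 2.17 = 4.25 V; V_DS = V_D − V_S = 3.64 − 2.17 = 1.47 V.
V_ov = V_GS − V_TN = 4.25 − 1.37 = 2.88 V.
Since V_DS = 1.47 V < V_ov = 2.88 V, the device is in the triode region.
I_D = k_n [V_ov · V_DS − ½ V_DS²] = 3.24 × [2.88 × 1.47 − 0.5 × 1.47²] = 10.2 mA.

Triode; I_D = 10.2 mA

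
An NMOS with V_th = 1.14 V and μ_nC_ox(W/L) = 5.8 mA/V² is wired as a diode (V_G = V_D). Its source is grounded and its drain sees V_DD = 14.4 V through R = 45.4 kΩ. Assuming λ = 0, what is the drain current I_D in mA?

I_D = 0.285 mA

With gate tied to drain, V_GS = V_DS ≥ V_GS − V_th, so the device is in saturation.
KCL at the drain: ½ k_n (V_GS − V_th)² = (V_DD − V_GS)/R.
Let x = V_GS − 1.14. Then 132 x² + x − 13.26 = 0, giving x = 0.314 V (positive root), so V_GS = 1.45 V.
I_D = (V_DD − V_GS)/R = (14.4 − 1.45) / 45.4 = 0.285 mA.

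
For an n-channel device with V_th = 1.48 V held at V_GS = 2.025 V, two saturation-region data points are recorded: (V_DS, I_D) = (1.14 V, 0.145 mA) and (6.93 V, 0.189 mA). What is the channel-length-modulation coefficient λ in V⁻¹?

λ = 0.0557 V⁻¹

With V_GS fixed, I_D ∝ (1 + λ V_DS) in saturation, so I_D2/I_D1 = (1 + λ V_DS2)/(1 + λ V_DS1).
0.189/0.145 = 1.303 = (1 + 6.93 λ)/(1 + 1.14 λ).
Solving: λ (I_D1 V_DS2 − I_D2 V_DS1) = I_D2 − I_D1, so λ = (0.189 − 0.145) / (0.145 × 6.93 − 0.189 × 1.14) = 0.044 / 0.789 = 0.0557 V⁻¹.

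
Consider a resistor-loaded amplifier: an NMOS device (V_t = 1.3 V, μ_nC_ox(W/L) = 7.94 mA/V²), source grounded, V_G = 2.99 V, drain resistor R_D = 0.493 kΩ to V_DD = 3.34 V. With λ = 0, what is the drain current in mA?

I_D = 5.75 mA

V_GS = V_G = 2.99 V, so V_ov = 2.99 − 1.3 = 1.69 V.
Assume saturation: I_D = ½ k_n V_ov² = 0.5 × 7.94 × 1.69² = 11.3 mA, giving V_DS = V_DD − I_D R_D = 3.34 − 11.3 × 0.493 = -2.25 V.
But -2.25 V < V_ov = 1.69 V, so the device is actually in triode.
In triode I_D = k_n[V_ov V_DS − ½ V_DS²] and I_D = (V_DD − V_DS)/R_D. Equating: 1.96 V_DS² − 7.615 V_DS + 3.34 = 0, giving V_DS = 0.504 V (the root below V_ov).
I_D = (3.34 − 0.504) / 0.493 = 5.75 mA.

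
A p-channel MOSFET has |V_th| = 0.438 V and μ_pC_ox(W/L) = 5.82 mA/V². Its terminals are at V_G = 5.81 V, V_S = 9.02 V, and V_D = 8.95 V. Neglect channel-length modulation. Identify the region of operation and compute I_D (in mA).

Triode; I_D = 1.12 mA

V_SG = V_S − V_G = 9.02 − 5.81 = 3.21 V; V_SD = V_S − V_D = 9.02 − 8.95 = 0.07 V.
V_ov = V_SG − |V_th| = 3.21 − 0.438 = 2.77 V.
Since V_SD = 0.07 V < V_ov = 2.77 V, the device is in the triode region.
I_D = k_p [V_ov · V_SD − ½ V_SD²] = 5.82 × [2.77 × 0.07 − 0.5 × 0.07²] = 1.12 mA.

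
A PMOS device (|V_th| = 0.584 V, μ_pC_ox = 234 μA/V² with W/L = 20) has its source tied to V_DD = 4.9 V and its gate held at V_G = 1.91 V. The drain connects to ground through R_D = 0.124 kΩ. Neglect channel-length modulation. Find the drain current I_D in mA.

V_SG = V_DD − V_G = 4.9 − 1.91 = 2.99 V, so V_ov = 2.99 − 0.584 = 2.41 V.
k_p = μ_pC_ox · (W/L) = 4.68 mA/V².
Assume saturation: I_D = ½ k_p V_ov² = 0.5 × 4.68 × 2.41² = 13.5 mA, giving V_SD = V_DD − I_D R_D = 4.9 − 13.5 × 0.124 = 3.22 V.
V_SD = 3.22 V ≥ V_ov = 2.41 V, confirming saturation.

I_D = 13.5 mA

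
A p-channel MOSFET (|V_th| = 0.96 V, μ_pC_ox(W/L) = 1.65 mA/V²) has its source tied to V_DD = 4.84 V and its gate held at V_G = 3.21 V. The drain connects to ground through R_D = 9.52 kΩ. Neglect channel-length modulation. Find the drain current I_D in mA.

I_D = 0.370 mA

V_SG = V_DD − V_G = 4.84 − 3.21 = 1.63 V, so V_ov = 1.63 − 0.96 = 0.67 V.
Assume saturation: I_D = ½ k_p V_ov² = 0.5 × 1.65 × 0.67² = 0.37 mA, giving V_SD = V_DD − I_D R_D = 4.84 − 0.37 × 9.52 = 1.31 V.
V_SD = 1.31 V ≥ V_ov = 0.67 V, confirming saturation.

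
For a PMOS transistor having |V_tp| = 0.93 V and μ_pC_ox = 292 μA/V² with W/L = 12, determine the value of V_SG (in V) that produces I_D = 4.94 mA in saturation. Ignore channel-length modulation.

k_p = μ_pC_ox · (W/L) = 3.504 mA/V².
In saturation I_D = ½ k_p (V_SG − |V_tp|)², so V_SG − |V_tp| = √(2 I_D / k_p) = √(2 × 4.94 / 3.504) = 1.68 V.
V_SG = 0.93 + 1.68 = 2.61 V.

V_SG = 2.61 V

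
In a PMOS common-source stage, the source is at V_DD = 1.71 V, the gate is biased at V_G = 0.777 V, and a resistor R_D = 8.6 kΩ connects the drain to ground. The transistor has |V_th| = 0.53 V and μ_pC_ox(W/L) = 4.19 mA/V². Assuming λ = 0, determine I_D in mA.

V_SG = V_DD − V_G = 1.71 − 0.777 = 0.933 V, so V_ov = 0.933 − 0.53 = 0.403 V.
Assume saturation: I_D = ½ k_p V_ov² = 0.5 × 4.19 × 0.403² = 0.34 mA, giving V_SD = V_DD − I_D R_D = 1.71 − 0.34 × 8.6 = -1.22 V.
But -1.22 V < V_ov = 0.403 V, so the device is actually in triode.
In triode I_D = k_p[V_ov V_SD − ½ V_SD²] and I_D = (V_DD − V_SD)/R_D. Equating: 18 V_SD² − 15.52 V_SD + 1.71 = 0, giving V_SD = 0.13 V (the root below V_ov).
I_D = (1.71 − 0.13) / 8.6 = 0.184 mA.

I_D = 0.184 mA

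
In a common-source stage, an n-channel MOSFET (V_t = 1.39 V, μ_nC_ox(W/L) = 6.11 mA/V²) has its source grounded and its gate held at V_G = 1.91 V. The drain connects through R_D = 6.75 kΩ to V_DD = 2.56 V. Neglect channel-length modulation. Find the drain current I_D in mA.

I_D = 0.360 mA

V_GS = V_G = 1.91 V, so V_ov = 1.91 − 1.39 = 0.52 V.
Assume saturation: I_D = ½ k_n V_ov² = 0.5 × 6.11 × 0.52² = 0.826 mA, giving V_DS = V_DD − I_D R_D = 2.56 − 0.826 × 6.75 = -3.02 V.
But -3.02 V < V_ov = 0.52 V, so the device is actually in triode.
In triode I_D = k_n[V_ov V_DS − ½ V_DS²] and I_D = (V_DD − V_DS)/R_D. Equating: 20.6 V_DS² − 22.45 V_DS + 2.56 = 0, giving V_DS = 0.129 V (the root below V_ov).
I_D = (2.56 − 0.129) / 6.75 = 0.36 mA.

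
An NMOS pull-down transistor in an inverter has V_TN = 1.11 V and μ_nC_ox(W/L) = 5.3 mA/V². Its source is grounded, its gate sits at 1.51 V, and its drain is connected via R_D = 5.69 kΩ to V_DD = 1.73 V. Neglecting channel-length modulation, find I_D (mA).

V_GS = V_G = 1.51 V, so V_ov = 1.51 − 1.11 = 0.4 V.
Assume saturation: I_D = ½ k_n V_ov² = 0.5 × 5.3 × 0.4² = 0.424 mA, giving V_DS = V_DD − I_D R_D = 1.73 − 0.424 × 5.69 = -0.683 V.
But -0.683 V < V_ov = 0.4 V, so the device is actually in triode.
In triode I_D = k_n[V_ov V_DS − ½ V_DS²] and I_D = (V_DD − V_DS)/R_D. Equating: 15.1 V_DS² − 13.06 V_DS + 1.73 = 0, giving V_DS = 0.163 V (the root below V_ov).
I_D = (1.73 − 0.163) / 5.69 = 0.275 mA.

I_D = 0.275 mA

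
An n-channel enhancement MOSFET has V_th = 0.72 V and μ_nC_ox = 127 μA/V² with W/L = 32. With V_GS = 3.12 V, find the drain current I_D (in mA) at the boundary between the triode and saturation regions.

At the boundary V_DS = V_ov = V_GS − V_th = 3.12 − 0.72 = 2.4 V.
k_n = μ_nC_ox · (W/L) = 4.064 mA/V².
I_D = ½ k_n V_ov² = 0.5 × 4.064 × 2.4² = 11.7 mA.

I_D = 11.7 mA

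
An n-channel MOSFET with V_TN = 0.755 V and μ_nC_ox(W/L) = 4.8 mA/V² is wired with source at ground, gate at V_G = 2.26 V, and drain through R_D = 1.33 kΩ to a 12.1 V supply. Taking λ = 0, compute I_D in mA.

V_GS = V_G = 2.26 V, so V_ov = 2.26 − 0.755 = 1.5 V.
Assume saturation: I_D = ½ k_n V_ov² = 0.5 × 4.8 × 1.5² = 5.44 mA, giving V_DS = V_DD − I_D R_D = 12.1 − 5.44 × 1.33 = 4.87 V.
V_DS = 4.87 V ≥ V_ov = 1.5 V, confirming saturation.

I_D = 5.44 mA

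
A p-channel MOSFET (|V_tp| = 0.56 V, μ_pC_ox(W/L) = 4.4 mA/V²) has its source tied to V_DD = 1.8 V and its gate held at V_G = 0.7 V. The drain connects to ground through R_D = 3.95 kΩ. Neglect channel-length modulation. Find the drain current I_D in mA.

I_D = 0.402 mA

V_SG = V_DD − V_G = 1.8 − 0.7 = 1.1 V, so V_ov = 1.1 − 0.56 = 0.54 V.
Assume saturation: I_D = ½ k_p V_ov² = 0.5 × 4.4 × 0.54² = 0.642 mA, giving V_SD = V_DD − I_D R_D = 1.8 − 0.642 × 3.95 = -0.734 V.
But -0.734 V < V_ov = 0.54 V, so the device is actually in triode.
In triode I_D = k_p[V_ov V_SD − ½ V_SD²] and I_D = (V_DD − V_SD)/R_D. Equating: 8.69 V_SD² − 10.39 V_SD + 1.8 = 0, giving V_SD = 0.21 V (the root below V_ov).
I_D = (1.8 − 0.21) / 3.95 = 0.402 mA.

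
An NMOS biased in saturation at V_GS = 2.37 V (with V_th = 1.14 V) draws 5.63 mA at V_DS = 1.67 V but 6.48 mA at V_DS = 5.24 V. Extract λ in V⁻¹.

λ = 0.0455 V⁻¹

With V_GS fixed, I_D ∝ (1 + λ V_DS) in saturation, so I_D2/I_D1 = (1 + λ V_DS2)/(1 + λ V_DS1).
6.48/5.63 = 1.151 = (1 + 5.24 λ)/(1 + 1.67 λ).
Solving: λ (I_D1 V_DS2 − I_D2 V_DS1) = I_D2 − I_D1, so λ = (6.48 − 5.63) / (5.63 × 5.24 − 6.48 × 1.67) = 0.85 / 18.7 = 0.0455 V⁻¹.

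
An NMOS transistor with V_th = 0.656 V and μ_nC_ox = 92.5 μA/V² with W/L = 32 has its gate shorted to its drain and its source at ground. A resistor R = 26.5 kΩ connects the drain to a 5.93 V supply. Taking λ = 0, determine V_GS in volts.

V_GS = 1.01 V

With gate tied to drain, V_GS = V_DS ≥ V_GS − V_th, so the device is in saturation.
k_n = μ_nC_ox · (W/L) = 2.96 mA/V².
KCL at the drain: ½ k_n (V_GS − V_th)² = (V_DD − V_GS)/R.
Let x = V_GS − 0.656. Then 39.2 x² + x − 5.274 = 0, giving x = 0.354 V (positive root), so V_GS = 1.01 V.
I_D = (V_DD − V_GS)/R = (5.93 − 1.01) / 26.5 = 0.186 mA.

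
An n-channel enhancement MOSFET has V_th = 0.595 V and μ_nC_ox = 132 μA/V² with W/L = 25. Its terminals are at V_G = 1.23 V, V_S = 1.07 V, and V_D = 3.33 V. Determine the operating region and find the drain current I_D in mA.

V_GS = V_G − V_S = 1.23 − 1.07 = 0.16 V; V_DS = V_D − V_S = 3.33 − 1.07 = 2.26 V.
V_GS = 0.16 V < V_th = 0.595 V, so the transistor is in cutoff.

Cutoff; I_D = 0 mA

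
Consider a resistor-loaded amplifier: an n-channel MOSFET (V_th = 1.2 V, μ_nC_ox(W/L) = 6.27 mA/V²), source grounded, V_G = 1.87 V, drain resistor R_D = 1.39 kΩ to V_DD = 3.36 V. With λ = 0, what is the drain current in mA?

V_GS = V_G = 1.87 V, so V_ov = 1.87 − 1.2 = 0.67 V.
Assume saturation: I_D = ½ k_n V_ov² = 0.5 × 6.27 × 0.67² = 1.41 mA, giving V_DS = V_DD − I_D R_D = 3.36 − 1.41 × 1.39 = 1.4 V.
V_DS = 1.4 V ≥ V_ov = 0.67 V, confirming saturation.

I_D = 1.41 mA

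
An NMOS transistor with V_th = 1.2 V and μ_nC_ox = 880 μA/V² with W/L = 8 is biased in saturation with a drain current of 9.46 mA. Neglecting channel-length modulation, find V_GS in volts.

k_n = μ_nC_ox · (W/L) = 7.04 mA/V².
In saturation I_D = ½ k_n (V_GS − V_th)², so V_GS − V_th = √(2 I_D / k_n) = √(2 × 9.46 / 7.04) = 1.64 V.
V_GS = 1.2 + 1.64 = 2.84 V.

V_GS = 2.84 V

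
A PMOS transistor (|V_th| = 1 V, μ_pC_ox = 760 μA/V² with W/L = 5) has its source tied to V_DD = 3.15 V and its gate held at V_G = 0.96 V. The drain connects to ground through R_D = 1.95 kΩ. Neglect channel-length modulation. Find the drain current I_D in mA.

I_D = 1.42 mA

V_SG = V_DD − V_G = 3.15 − 0.96 = 2.19 V, so V_ov = 2.19 − 1 = 1.19 V.
k_p = μ_pC_ox · (W/L) = 3.8 mA/V².
Assume saturation: I_D = ½ k_p V_ov² = 0.5 × 3.8 × 1.19² = 2.69 mA, giving V_SD = V_DD − I_D R_D = 3.15 − 2.69 × 1.95 = -2.1 V.
But -2.1 V < V_ov = 1.19 V, so the device is actually in triode.
In triode I_D = k_p[V_ov V_SD − ½ V_SD²] and I_D = (V_DD − V_SD)/R_D. Equating: 3.7 V_SD² − 9.818 V_SD + 3.15 = 0, giving V_SD = 0.373 V (the root below V_ov).
I_D = (3.15 − 0.373) / 1.95 = 1.42 mA.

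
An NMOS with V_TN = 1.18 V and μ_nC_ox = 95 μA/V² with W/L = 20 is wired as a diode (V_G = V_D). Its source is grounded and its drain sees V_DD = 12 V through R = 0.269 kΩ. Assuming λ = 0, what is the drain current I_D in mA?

I_D = 22.2 mA

With gate tied to drain, V_GS = V_DS ≥ V_GS − V_TN, so the device is in saturation.
k_n = μ_nC_ox · (W/L) = 1.9 mA/V².
KCL at the drain: ½ k_n (V_GS − V_TN)² = (V_DD − V_GS)/R.
Let x = V_GS − 1.18. Then 0.256 x² + x − 10.82 = 0, giving x = 4.84 V (positive root), so V_GS = 6.02 V.
I_D = (V_DD − V_GS)/R = (12 − 6.02) / 0.269 = 22.2 mA.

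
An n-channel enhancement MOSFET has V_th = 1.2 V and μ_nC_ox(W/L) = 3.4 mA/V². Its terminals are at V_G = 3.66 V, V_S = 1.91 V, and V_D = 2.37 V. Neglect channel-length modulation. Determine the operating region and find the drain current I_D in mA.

Triode; I_D = 0.500 mA

V_GS = V_G − V_S = 3.66 − 1.91 = 1.75 V; V_DS = V_D − V_S = 2.37 − 1.91 = 0.46 V.
V_ov = V_GS − V_th = 1.75 − 1.2 = 0.55 V.
Since V_DS = 0.46 V < V_ov = 0.55 V, the device is in the triode region.
I_D = k_n [V_ov · V_DS − ½ V_DS²] = 3.4 × [0.55 × 0.46 − 0.5 × 0.46²] = 0.5 mA.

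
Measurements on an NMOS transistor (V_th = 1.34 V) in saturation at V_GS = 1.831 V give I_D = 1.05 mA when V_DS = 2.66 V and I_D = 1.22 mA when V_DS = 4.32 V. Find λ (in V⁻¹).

With V_GS fixed, I_D ∝ (1 + λ V_DS) in saturation, so I_D2/I_D1 = (1 + λ V_DS2)/(1 + λ V_DS1).
1.22/1.05 = 1.162 = (1 + 4.32 λ)/(1 + 2.66 λ).
Solving: λ (I_D1 V_DS2 − I_D2 V_DS1) = I_D2 − I_D1, so λ = (1.22 − 1.05) / (1.05 × 4.32 − 1.22 × 2.66) = 0.17 / 1.29 = 0.132 V⁻¹.

λ = 0.132 V⁻¹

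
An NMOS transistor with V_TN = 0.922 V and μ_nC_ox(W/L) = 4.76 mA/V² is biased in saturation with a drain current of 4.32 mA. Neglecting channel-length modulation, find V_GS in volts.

V_GS = 2.27 V

In saturation I_D = ½ k_n (V_GS − V_TN)², so V_GS − V_TN = √(2 I_D / k_n) = √(2 × 4.32 / 4.76) = 1.35 V.
V_GS = 0.922 + 1.35 = 2.27 V.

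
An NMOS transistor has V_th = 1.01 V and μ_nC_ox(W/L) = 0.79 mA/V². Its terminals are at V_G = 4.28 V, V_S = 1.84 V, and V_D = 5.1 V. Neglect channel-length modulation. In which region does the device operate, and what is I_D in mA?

Saturation; I_D = 0.808 mA

V_GS = V_G − V_S = 4.28 − 1.84 = 2.44 V; V_DS = V_D − V_S = 5.1 − 1.84 = 3.26 V.
V_ov = V_GS − V_th = 2.44 − 1.01 = 1.43 V.
Since V_DS = 3.26 V ≥ V_ov = 1.43 V, the device is in saturation.
I_D = ½ k_n V_ov² = 0.5 × 0.79 × 1.43² = 0.808 mA.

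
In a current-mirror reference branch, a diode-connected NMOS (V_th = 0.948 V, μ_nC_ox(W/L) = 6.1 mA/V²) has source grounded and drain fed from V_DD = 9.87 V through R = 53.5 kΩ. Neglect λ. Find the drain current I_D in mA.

I_D = 0.162 mA

With gate tied to drain, V_GS = V_DS ≥ V_GS − V_th, so the device is in saturation.
KCL at the drain: ½ k_n (V_GS − V_th)² = (V_DD − V_GS)/R.
Let x = V_GS − 0.948. Then 163 x² + x − 8.922 = 0, giving x = 0.231 V (positive root), so V_GS = 1.18 V.
I_D = (V_DD − V_GS)/R = (9.87 − 1.18) / 53.5 = 0.162 mA.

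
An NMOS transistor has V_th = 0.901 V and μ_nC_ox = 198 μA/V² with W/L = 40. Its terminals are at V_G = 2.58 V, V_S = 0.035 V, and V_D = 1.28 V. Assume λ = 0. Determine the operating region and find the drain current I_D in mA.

V_GS = V_G − V_S = 2.58 − 0.035 = 2.54 V; V_DS = V_D − V_S = 1.28 − 0.035 = 1.25 V.
k_n = μ_nC_ox · (W/L) = 7.92 mA/V².
V_ov = V_GS − V_th = 2.54 − 0.901 = 1.64 V.
Since V_DS = 1.25 V < V_ov = 1.64 V, the device is in the triode region.
I_D = k_n [V_ov · V_DS − ½ V_DS²] = 7.92 × [1.64 × 1.25 − 0.5 × 1.25²] = 10.1 mA.

Triode; I_D = 10.1 mA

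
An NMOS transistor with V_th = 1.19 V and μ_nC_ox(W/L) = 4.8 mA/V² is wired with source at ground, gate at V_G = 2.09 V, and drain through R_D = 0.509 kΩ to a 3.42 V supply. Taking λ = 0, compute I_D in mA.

V_GS = V_G = 2.09 V, so V_ov = 2.09 − 1.19 = 0.9 V.
Assume saturation: I_D = ½ k_n V_ov² = 0.5 × 4.8 × 0.9² = 1.94 mA, giving V_DS = V_DD − I_D R_D = 3.42 − 1.94 × 0.509 = 2.43 V.
V_DS = 2.43 V ≥ V_ov = 0.9 V, confirming saturation.

I_D = 1.94 mA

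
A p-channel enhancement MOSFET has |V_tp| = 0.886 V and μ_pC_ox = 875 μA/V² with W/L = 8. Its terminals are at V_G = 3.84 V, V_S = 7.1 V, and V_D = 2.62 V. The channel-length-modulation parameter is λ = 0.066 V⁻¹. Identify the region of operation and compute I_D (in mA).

Saturation; I_D = 25.6 mA

V_SG = V_S − V_G = 7.1 − 3.84 = 3.26 V; V_SD = V_S − V_D = 7.1 − 2.62 = 4.48 V.
k_p = μ_pC_ox · (W/L) = 7 mA/V².
V_ov = V_SG − |V_tp| = 3.26 − 0.886 = 2.37 V.
Since V_SD = 4.48 V ≥ V_ov = 2.37 V, the device is in saturation.
I_D = ½ k_p V_ov² (1 + λ V_SD) = 0.5 × 7 × 2.37² × (1 + 0.066 × 4.48) = 25.6 mA.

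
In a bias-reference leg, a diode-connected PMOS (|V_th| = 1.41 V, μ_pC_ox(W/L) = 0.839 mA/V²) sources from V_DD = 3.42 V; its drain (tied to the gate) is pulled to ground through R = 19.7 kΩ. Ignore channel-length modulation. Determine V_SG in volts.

V_SG = 1.85 V

With gate tied to drain, V_SG = V_SD ≥ V_SG − |V_th|, so the device is in saturation.
KCL at the drain: ½ k_p (V_SG − |V_th|)² = (V_DD − V_SG)/R.
Let x = V_SG − 1.41. Then 8.26 x² + x − 2.01 = 0, giving x = 0.436 V (positive root), so V_SG = 1.85 V.
I_D = (V_DD − V_SG)/R = (3.42 − 1.85) / 19.7 = 0.0799 mA.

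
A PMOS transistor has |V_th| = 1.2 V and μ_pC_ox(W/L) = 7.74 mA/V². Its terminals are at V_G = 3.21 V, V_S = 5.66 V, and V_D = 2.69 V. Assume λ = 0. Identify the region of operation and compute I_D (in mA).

V_SG = V_S − V_G = 5.66 − 3.21 = 2.45 V; V_SD = V_S − V_D = 5.66 − 2.69 = 2.97 V.
V_ov = V_SG − |V_th| = 2.45 − 1.2 = 1.25 V.
Since V_SD = 2.97 V ≥ V_ov = 1.25 V, the device is in saturation.
I_D = ½ k_p V_ov² = 0.5 × 7.74 × 1.25² = 6.05 mA.

Saturation; I_D = 6.05 mA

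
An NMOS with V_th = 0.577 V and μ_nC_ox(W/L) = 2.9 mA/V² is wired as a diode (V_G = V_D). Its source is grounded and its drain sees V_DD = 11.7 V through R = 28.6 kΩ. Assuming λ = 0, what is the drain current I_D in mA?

With gate tied to drain, V_GS = V_DS ≥ V_GS − V_th, so the device is in saturation.
KCL at the drain: ½ k_n (V_GS − V_th)² = (V_DD − V_GS)/R.
Let x = V_GS − 0.577. Then 41.5 x² + x − 11.12 = 0, giving x = 0.506 V (positive root), so V_GS = 1.08 V.
I_D = (V_DD − V_GS)/R = (11.7 − 1.08) / 28.6 = 0.371 mA.

I_D = 0.371 mA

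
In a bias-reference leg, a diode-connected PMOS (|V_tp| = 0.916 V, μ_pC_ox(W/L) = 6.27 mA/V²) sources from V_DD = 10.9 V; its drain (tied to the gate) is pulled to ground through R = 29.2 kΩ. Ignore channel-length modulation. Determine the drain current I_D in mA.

I_D = 0.331 mA

With gate tied to drain, V_SG = V_SD ≥ V_SG − |V_tp|, so the device is in saturation.
KCL at the drain: ½ k_p (V_SG − |V_tp|)² = (V_DD − V_SG)/R.
Let x = V_SG − 0.916. Then 91.5 x² + x − 9.984 = 0, giving x = 0.325 V (positive root), so V_SG = 1.24 V.
I_D = (V_DD − V_SG)/R = (10.9 − 1.24) / 29.2 = 0.331 mA.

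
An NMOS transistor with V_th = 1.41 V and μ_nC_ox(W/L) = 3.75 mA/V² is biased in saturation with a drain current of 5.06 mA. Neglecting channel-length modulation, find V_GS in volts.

In saturation I_D = ½ k_n (V_GS − V_th)², so V_GS − V_th = √(2 I_D / k_n) = √(2 × 5.06 / 3.75) = 1.64 V.
V_GS = 1.41 + 1.64 = 3.05 V.

V_GS = 3.05 V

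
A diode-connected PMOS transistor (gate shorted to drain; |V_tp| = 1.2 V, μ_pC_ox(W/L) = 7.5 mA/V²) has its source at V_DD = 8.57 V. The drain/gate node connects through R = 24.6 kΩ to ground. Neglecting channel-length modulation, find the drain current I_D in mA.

With gate tied to drain, V_SG = V_SD ≥ V_SG − |V_tp|, so the device is in saturation.
KCL at the drain: ½ k_p (V_SG − |V_tp|)² = (V_DD − V_SG)/R.
Let x = V_SG − 1.2. Then 92.2 x² + x − 7.37 = 0, giving x = 0.277 V (positive root), so V_SG = 1.48 V.
I_D = (V_DD − V_SG)/R = (8.57 − 1.48) / 24.6 = 0.288 mA.

I_D = 0.288 mA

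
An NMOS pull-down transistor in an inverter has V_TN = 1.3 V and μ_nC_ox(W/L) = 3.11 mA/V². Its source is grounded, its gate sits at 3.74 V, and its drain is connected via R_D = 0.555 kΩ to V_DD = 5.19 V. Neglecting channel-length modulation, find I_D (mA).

I_D = 7.08 mA

V_GS = V_G = 3.74 V, so V_ov = 3.74 − 1.3 = 2.44 V.
Assume saturation: I_D = ½ k_n V_ov² = 0.5 × 3.11 × 2.44² = 9.26 mA, giving V_DS = V_DD − I_D R_D = 5.19 − 9.26 × 0.555 = 0.0519 V.
But 0.0519 V < V_ov = 2.44 V, so the device is actually in triode.
In triode I_D = k_n[V_ov V_DS − ½ V_DS²] and I_D = (V_DD − V_DS)/R_D. Equating: 0.863 V_DS² − 5.212 V_DS + 5.19 = 0, giving V_DS = 1.26 V (the root below V_ov).
I_D = (5.19 − 1.26) / 0.555 = 7.08 mA.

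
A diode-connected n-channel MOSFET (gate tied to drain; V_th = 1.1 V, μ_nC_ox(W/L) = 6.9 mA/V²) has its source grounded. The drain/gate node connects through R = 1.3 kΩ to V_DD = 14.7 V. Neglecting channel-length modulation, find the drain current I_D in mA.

With gate tied to drain, V_GS = V_DS ≥ V_GS − V_th, so the device is in saturation.
KCL at the drain: ½ k_n (V_GS − V_th)² = (V_DD − V_GS)/R.
Let x = V_GS − 1.1. Then 4.49 x² + x − 13.6 = 0, giving x = 1.63 V (positive root), so V_GS = 2.73 V.
I_D = (V_DD − V_GS)/R = (14.7 − 2.73) / 1.3 = 9.21 mA.

I_D = 9.21 mA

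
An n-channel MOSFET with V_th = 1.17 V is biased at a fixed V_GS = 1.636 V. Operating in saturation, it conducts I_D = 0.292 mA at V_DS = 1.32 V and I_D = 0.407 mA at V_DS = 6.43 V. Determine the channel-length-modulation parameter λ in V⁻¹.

λ = 0.0858 V⁻¹

With V_GS fixed, I_D ∝ (1 + λ V_DS) in saturation, so I_D2/I_D1 = (1 + λ V_DS2)/(1 + λ V_DS1).
0.407/0.292 = 1.394 = (1 + 6.43 λ)/(1 + 1.32 λ).
Solving: λ (I_D1 V_DS2 − I_D2 V_DS1) = I_D2 − I_D1, so λ = (0.407 − 0.292) / (0.292 × 6.43 − 0.407 × 1.32) = 0.115 / 1.34 = 0.0858 V⁻¹.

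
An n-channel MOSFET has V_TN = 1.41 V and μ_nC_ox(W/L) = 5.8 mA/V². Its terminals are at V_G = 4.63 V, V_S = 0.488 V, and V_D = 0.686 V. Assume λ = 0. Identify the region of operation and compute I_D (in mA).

Triode; I_D = 3.02 mA

V_GS = V_G − V_S = 4.63 − 0.488 = 4.14 V; V_DS = V_D − V_S = 0.686 − 0.488 = 0.198 V.
V_ov = V_GS − V_TN = 4.14 − 1.41 = 2.73 V.
Since V_DS = 0.198 V < V_ov = 2.73 V, the device is in the triode region.
I_D = k_n [V_ov · V_DS − ½ V_DS²] = 5.8 × [2.73 × 0.198 − 0.5 × 0.198²] = 3.02 mA.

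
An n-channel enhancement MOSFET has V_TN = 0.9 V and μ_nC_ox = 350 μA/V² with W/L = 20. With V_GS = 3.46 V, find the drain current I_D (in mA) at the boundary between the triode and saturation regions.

I_D = 22.9 mA

At the boundary V_DS = V_ov = V_GS − V_TN = 3.46 − 0.9 = 2.56 V.
k_n = μ_nC_ox · (W/L) = 7 mA/V².
I_D = ½ k_n V_ov² = 0.5 × 7 × 2.56² = 22.9 mA.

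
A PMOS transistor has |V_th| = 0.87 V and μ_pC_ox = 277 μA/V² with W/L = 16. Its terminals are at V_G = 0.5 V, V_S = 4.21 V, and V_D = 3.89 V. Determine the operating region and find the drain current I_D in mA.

Triode; I_D = 3.80 mA

V_SG = V_S − V_G = 4.21 − 0.5 = 3.71 V; V_SD = V_S − V_D = 4.21 − 3.89 = 0.32 V.
k_p = μ_pC_ox · (W/L) = 4.432 mA/V².
V_ov = V_SG − |V_th| = 3.71 − 0.87 = 2.84 V.
Since V_SD = 0.32 V < V_ov = 2.84 V, the device is in the triode region.
I_D = k_p [V_ov · V_SD − ½ V_SD²] = 4.432 × [2.84 × 0.32 − 0.5 × 0.32²] = 3.8 mA.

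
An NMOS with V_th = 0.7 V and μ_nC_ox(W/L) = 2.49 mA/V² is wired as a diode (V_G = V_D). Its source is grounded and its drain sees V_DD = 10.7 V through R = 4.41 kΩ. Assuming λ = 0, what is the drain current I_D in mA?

With gate tied to drain, V_GS = V_DS ≥ V_GS − V_th, so the device is in saturation.
KCL at the drain: ½ k_n (V_GS − V_th)² = (V_DD − V_GS)/R.
Let x = V_GS − 0.7. Then 5.49 x² + x − 10 = 0, giving x = 1.26 V (positive root), so V_GS = 1.96 V.
I_D = (V_DD − V_GS)/R = (10.7 − 1.96) / 4.41 = 1.98 mA.

I_D = 1.98 mA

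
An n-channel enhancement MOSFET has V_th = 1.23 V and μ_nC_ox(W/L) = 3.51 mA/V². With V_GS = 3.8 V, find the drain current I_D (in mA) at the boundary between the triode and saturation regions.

At the boundary V_DS = V_ov = V_GS − V_th = 3.8 − 1.23 = 2.57 V.
I_D = ½ k_n V_ov² = 0.5 × 3.51 × 2.57² = 11.6 mA.

I_D = 11.6 mA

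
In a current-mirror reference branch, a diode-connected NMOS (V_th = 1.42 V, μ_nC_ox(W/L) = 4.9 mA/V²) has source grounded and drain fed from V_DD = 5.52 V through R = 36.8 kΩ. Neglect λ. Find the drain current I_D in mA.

I_D = 0.106 mA

With gate tied to drain, V_GS = V_DS ≥ V_GS − V_th, so the device is in saturation.
KCL at the drain: ½ k_n (V_GS − V_th)² = (V_DD − V_GS)/R.
Let x = V_GS − 1.42. Then 90.2 x² + x − 4.1 = 0, giving x = 0.208 V (positive root), so V_GS = 1.63 V.
I_D = (V_DD − V_GS)/R = (5.52 − 1.63) / 36.8 = 0.106 mA.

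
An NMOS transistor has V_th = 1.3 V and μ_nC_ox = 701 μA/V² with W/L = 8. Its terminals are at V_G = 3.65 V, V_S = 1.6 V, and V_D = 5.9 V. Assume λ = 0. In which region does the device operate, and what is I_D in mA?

Saturation; I_D = 1.58 mA

V_GS = V_G − V_S = 3.65 − 1.6 = 2.05 V; V_DS = V_D − V_S = 5.9 − 1.6 = 4.3 V.
k_n = μ_nC_ox · (W/L) = 5.608 mA/V².
V_ov = V_GS − V_th = 2.05 − 1.3 = 0.75 V.
Since V_DS = 4.3 V ≥ V_ov = 0.75 V, the device is in saturation.
I_D = ½ k_n V_ov² = 0.5 × 5.608 × 0.75² = 1.58 mA.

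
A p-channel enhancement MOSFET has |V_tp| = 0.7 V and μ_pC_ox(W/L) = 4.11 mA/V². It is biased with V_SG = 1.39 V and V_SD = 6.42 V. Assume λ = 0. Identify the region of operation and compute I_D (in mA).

V_ov = V_SG − |V_tp| = 1.39 − 0.7 = 0.69 V.
Since V_SD = 6.42 V ≥ V_ov = 0.69 V, the device is in saturation.
I_D = ½ k_p V_ov² = 0.5 × 4.11 × 0.69² = 0.978 mA.

Saturation; I_D = 0.978 mA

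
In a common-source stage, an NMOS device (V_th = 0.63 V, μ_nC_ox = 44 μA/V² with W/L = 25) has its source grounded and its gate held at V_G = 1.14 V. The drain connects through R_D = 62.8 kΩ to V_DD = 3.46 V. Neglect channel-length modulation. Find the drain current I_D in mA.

V_GS = V_G = 1.14 V, so V_ov = 1.14 − 0.63 = 0.51 V.
k_n = μ_nC_ox · (W/L) = 1.1 mA/V².
Assume saturation: I_D = ½ k_n V_ov² = 0.5 × 1.1 × 0.51² = 0.143 mA, giving V_DS = V_DD − I_D R_D = 3.46 − 0.143 × 62.8 = -5.52 V.
But -5.52 V < V_ov = 0.51 V, so the device is actually in triode.
In triode I_D = k_n[V_ov V_DS − ½ V_DS²] and I_D = (V_DD − V_DS)/R_D. Equating: 34.5 V_DS² − 36.23 V_DS + 3.46 = 0, giving V_DS = 0.106 V (the root below V_ov).
I_D = (3.46 − 0.106) / 62.8 = 0.0534 mA.

I_D = 0.0534 mA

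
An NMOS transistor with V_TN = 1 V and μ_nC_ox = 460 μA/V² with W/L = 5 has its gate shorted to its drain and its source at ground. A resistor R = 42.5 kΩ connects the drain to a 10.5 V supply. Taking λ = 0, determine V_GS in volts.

With gate tied to drain, V_GS = V_DS ≥ V_GS − V_TN, so the device is in saturation.
k_n = μ_nC_ox · (W/L) = 2.3 mA/V².
KCL at the drain: ½ k_n (V_GS − V_TN)² = (V_DD − V_GS)/R.
Let x = V_GS − 1. Then 48.9 x² + x − 9.5 = 0, giving x = 0.431 V (positive root), so V_GS = 1.43 V.
I_D = (V_DD − V_GS)/R = (10.5 − 1.43) / 42.5 = 0.213 mA.

V_GS = 1.43 V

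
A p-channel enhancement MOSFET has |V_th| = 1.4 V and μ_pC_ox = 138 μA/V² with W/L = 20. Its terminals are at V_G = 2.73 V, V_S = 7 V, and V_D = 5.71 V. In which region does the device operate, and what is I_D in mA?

Triode; I_D = 7.92 mA

V_SG = V_S − V_G = 7 − 2.73 = 4.27 V; V_SD = V_S − V_D = 7 − 5.71 = 1.29 V.
k_p = μ_pC_ox · (W/L) = 2.76 mA/V².
V_ov = V_SG − |V_th| = 4.27 − 1.4 = 2.87 V.
Since V_SD = 1.29 V < V_ov = 2.87 V, the device is in the triode region.
I_D = k_p [V_ov · V_SD − ½ V_SD²] = 2.76 × [2.87 × 1.29 − 0.5 × 1.29²] = 7.92 mA.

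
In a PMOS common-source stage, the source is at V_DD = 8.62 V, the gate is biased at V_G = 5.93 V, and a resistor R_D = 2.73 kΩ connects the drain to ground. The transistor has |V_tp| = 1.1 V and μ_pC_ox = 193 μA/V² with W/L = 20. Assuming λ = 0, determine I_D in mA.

I_D = 2.94 mA

V_SG = V_DD − V_G = 8.62 − 5.93 = 2.69 V, so V_ov = 2.69 − 1.1 = 1.59 V.
k_p = μ_pC_ox · (W/L) = 3.86 mA/V².
Assume saturation: I_D = ½ k_p V_ov² = 0.5 × 3.86 × 1.59² = 4.88 mA, giving V_SD = V_DD − I_D R_D = 8.62 − 4.88 × 2.73 = -4.7 V.
But -4.7 V < V_ov = 1.59 V, so the device is actually in triode.
In triode I_D = k_p[V_ov V_SD − ½ V_SD²] and I_D = (V_DD − V_SD)/R_D. Equating: 5.27 V_SD² − 17.76 V_SD + 8.62 = 0, giving V_SD = 0.588 V (the root below V_ov).
I_D = (8.62 − 0.588) / 2.73 = 2.94 mA.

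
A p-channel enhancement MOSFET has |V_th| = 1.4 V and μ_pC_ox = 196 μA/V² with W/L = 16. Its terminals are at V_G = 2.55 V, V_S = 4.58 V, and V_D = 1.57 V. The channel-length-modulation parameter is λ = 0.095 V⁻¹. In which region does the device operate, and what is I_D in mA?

V_SG = V_S − V_G = 4.58 − 2.55 = 2.03 V; V_SD = V_S − V_D = 4.58 − 1.57 = 3.01 V.
k_p = μ_pC_ox · (W/L) = 3.136 mA/V².
V_ov = V_SG − |V_th| = 2.03 − 1.4 = 0.63 V.
Since V_SD = 3.01 V ≥ V_ov = 0.63 V, the device is in saturation.
I_D = ½ k_p V_ov² (1 + λ V_SD) = 0.5 × 3.136 × 0.63² × (1 + 0.095 × 3.01) = 0.8 mA.

Saturation; I_D = 0.800 mA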